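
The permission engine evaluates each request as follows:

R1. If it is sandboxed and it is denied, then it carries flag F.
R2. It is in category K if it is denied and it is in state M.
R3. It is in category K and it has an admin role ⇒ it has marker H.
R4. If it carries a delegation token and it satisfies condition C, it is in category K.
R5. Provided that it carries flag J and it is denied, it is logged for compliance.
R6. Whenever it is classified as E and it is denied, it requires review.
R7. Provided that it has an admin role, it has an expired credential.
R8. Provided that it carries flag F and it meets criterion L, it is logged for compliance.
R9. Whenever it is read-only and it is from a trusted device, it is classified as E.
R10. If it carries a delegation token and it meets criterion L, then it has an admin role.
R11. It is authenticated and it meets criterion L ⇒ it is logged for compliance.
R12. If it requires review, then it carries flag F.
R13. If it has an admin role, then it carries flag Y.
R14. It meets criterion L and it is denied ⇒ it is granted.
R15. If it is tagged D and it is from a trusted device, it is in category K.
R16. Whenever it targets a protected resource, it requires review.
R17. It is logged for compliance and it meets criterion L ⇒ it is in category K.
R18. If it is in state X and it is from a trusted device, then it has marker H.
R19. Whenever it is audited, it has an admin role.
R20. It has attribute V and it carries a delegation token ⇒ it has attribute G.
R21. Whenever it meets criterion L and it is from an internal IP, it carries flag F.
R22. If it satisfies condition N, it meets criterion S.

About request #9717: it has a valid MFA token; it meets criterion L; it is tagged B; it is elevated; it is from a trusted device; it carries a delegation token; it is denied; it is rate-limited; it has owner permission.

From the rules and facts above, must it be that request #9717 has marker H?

Forward chaining from the given facts derives: has an admin role, carries flag Y, is granted, has an expired credential.
Rules concluding "it has marker H": R3 needs "it is in category K"; R18 needs "it is in state X" — none of these are established.

No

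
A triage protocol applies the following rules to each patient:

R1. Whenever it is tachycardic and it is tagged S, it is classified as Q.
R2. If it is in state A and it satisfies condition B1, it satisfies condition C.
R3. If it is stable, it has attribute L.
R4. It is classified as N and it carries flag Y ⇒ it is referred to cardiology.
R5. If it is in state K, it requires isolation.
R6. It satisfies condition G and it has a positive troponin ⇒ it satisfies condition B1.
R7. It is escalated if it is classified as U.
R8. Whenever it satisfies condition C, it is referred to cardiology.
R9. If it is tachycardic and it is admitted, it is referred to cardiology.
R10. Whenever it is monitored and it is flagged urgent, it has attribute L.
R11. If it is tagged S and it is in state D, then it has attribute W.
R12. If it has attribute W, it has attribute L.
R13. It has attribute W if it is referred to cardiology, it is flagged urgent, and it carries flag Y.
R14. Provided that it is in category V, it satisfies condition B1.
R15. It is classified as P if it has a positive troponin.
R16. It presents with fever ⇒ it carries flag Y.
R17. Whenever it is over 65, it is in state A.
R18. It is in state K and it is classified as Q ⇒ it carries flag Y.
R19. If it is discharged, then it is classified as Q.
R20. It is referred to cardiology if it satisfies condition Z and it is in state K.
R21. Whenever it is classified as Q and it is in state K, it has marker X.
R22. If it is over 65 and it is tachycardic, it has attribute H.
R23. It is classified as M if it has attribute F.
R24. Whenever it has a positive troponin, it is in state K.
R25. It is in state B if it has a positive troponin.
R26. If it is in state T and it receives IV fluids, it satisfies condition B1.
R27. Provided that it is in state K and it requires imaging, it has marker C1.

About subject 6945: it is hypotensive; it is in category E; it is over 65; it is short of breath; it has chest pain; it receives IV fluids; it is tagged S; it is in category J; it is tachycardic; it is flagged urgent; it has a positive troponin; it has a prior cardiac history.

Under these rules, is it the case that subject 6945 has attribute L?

No

Forward chaining from the given facts derives: is classified as Q, is classified as P, is in state A, has attribute H, is in state K, is in state B, requires isolation, carries flag Y, has marker X.
Rules concluding "it has attribute L": R3 needs "it is stable"; R10 needs "it is monitored"; R12 needs "it has attribute W" — none of these are established.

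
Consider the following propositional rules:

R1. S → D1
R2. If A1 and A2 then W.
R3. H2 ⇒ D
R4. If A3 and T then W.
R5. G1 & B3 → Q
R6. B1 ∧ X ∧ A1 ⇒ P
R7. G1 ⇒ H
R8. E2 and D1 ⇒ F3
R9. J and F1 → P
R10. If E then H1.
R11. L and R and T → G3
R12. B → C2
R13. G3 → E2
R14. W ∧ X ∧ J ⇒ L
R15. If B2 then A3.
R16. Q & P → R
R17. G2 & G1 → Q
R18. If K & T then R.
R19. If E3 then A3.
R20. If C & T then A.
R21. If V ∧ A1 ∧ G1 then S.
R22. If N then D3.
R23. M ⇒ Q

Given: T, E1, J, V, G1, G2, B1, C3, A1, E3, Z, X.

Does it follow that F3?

Yes

P  (by R6: B1, X, A1)
Q  (by R17: G2, G1)
A3  (by R19: E3)
S  (by R21: V, A1, G1)
D1  (by R1: S)
W  (by R4: A3, T)
L  (by R14: W, X, J)
R  (by R16: Q, P)
G3  (by R11: L, R, T)
E2  (by R13: G3)
F3  (by R8: E2, D1)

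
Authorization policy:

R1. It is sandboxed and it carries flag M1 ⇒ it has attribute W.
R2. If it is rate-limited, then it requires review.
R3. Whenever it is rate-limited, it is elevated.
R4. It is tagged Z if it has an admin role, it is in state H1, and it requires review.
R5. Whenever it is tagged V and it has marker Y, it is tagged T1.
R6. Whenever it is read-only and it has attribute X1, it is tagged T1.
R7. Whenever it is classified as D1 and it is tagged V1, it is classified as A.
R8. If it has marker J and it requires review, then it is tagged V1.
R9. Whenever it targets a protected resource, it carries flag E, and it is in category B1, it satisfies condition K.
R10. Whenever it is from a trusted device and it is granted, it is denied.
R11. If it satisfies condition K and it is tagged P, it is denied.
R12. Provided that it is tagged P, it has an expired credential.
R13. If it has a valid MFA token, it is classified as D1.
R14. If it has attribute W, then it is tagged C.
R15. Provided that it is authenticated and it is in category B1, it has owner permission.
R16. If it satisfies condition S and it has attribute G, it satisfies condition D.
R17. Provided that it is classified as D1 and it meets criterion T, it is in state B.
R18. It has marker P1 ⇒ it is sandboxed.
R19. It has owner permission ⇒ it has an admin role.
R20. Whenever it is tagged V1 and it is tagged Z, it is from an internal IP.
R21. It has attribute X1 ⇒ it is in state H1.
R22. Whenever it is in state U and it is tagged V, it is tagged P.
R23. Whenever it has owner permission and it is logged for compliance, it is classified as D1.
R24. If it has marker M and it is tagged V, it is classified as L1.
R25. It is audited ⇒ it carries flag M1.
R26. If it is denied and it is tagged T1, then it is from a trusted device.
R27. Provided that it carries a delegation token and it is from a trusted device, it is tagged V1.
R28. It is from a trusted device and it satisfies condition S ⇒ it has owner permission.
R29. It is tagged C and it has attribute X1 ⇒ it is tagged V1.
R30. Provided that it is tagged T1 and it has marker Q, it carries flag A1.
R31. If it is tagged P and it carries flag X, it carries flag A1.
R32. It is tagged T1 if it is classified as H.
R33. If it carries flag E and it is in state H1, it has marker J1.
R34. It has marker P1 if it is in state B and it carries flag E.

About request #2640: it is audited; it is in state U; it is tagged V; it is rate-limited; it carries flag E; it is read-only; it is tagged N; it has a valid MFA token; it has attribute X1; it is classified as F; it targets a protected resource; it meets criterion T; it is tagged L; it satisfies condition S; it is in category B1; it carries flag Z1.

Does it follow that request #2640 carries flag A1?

No

Forward chaining from the given facts derives: requires review, is elevated, is tagged T1, satisfies condition K, is classified as D1, is in state B, is in state H1, is tagged P, carries flag M1, has marker J1, has marker P1, is denied, has an expired credential, is sandboxed, is from a trusted device, has owner permission, has attribute W, is tagged C, has an admin role, is tagged V1, is tagged Z, is classified as A, is from an internal IP.
Rules concluding "it carries flag A1": R30 needs "it has marker Q"; R31 needs "it carries flag X" — none of these are established.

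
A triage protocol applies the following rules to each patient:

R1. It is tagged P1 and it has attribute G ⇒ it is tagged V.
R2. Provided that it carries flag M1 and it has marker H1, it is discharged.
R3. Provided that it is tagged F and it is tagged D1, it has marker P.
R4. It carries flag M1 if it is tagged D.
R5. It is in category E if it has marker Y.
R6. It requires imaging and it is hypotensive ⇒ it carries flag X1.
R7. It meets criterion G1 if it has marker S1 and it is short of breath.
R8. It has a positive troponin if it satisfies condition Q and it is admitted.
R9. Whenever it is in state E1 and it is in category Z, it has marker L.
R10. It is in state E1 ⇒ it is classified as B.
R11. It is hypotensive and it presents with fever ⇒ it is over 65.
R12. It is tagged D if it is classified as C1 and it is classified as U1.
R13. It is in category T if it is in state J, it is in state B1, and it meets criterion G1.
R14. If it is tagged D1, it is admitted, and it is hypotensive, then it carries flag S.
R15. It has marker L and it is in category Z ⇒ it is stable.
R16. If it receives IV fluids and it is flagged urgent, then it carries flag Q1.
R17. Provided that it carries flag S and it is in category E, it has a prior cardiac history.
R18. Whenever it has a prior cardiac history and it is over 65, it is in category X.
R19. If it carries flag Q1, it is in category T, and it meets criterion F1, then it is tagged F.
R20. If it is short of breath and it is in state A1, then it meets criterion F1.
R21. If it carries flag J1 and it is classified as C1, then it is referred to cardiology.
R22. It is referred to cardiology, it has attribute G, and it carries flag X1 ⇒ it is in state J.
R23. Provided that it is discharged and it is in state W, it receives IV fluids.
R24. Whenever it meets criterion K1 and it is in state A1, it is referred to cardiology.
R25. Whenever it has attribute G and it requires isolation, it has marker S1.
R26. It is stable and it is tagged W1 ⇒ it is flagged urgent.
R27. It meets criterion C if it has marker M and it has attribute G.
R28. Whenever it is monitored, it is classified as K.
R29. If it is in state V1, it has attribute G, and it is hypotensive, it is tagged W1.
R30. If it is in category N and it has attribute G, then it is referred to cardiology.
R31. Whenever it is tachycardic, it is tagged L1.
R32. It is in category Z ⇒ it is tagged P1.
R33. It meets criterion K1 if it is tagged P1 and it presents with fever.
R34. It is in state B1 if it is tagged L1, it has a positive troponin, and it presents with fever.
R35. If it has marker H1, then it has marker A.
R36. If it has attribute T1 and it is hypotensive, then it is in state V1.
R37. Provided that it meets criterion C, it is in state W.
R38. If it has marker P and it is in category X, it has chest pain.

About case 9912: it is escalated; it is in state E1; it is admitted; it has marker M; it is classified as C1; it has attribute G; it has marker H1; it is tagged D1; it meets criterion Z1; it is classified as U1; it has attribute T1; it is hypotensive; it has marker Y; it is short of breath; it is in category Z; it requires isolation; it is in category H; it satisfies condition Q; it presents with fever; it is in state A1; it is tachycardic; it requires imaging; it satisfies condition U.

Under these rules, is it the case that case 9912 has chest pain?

By R5 (it has marker Y): it is in category E.
By R6 (it requires imaging, it is hypotensive): it carries flag X1.
By R8 (it satisfies condition Q, it is admitted): it has a positive troponin.
By R9 (it is in state E1, it is in category Z): it has marker L.
By R11 (it is hypotensive, it presents with fever): it is over 65.
By R12 (it is classified as C1, it is classified as U1): it is tagged D.
By R14 (it is tagged D1, it is admitted, it is hypotensive): it carries flag S.
By R15 (it has marker L, it is in category Z): it is stable.
By R17 (it carries flag S, it is in category E): it has a prior cardiac history.
By R18 (it has a prior cardiac history, it is over 65): it is in category X.
By R20 (it is short of breath, it is in state A1): it meets criterion F1.
By R25 (it has attribute G, it requires isolation): it has marker S1.
By R27 (it has marker M, it has attribute G): it meets criterion C.
By R31 (it is tachycardic): it is tagged L1.
By R32 (it is in category Z): it is tagged P1.
By R33 (it is tagged P1, it presents with fever): it meets criterion K1.
By R34 (it is tagged L1, it has a positive troponin, it presents with fever): it is in state B1.
By R36 (it has attribute T1, it is hypotensive): it is in state V1.
By R37 (it meets criterion C): it is in state W.
By R4 (it is tagged D): it carries flag M1.
By R7 (it has marker S1, it is short of breath): it meets criterion G1.
By R24 (it meets criterion K1, it is in state A1): it is referred to cardiology.
By R29 (it is in state V1, it has attribute G, it is hypotensive): it is tagged W1.
By R2 (it carries flag M1, it has marker H1): it is discharged.
By R22 (it is referred to cardiology, it has attribute G, it carries flag X1): it is in state J.
By R23 (it is discharged, it is in state W): it receives IV fluids.
By R26 (it is stable, it is tagged W1): it is flagged urgent.
By R13 (it is in state J, it is in state B1, it meets criterion G1): it is in category T.
By R16 (it receives IV fluids, it is flagged urgent): it carries flag Q1.
By R19 (it carries flag Q1, it is in category T, it meets criterion F1): it is tagged F.
By R3 (it is tagged F, it is tagged D1): it has marker P.
By R38 (it has marker P, it is in category X): it has chest pain.

Yes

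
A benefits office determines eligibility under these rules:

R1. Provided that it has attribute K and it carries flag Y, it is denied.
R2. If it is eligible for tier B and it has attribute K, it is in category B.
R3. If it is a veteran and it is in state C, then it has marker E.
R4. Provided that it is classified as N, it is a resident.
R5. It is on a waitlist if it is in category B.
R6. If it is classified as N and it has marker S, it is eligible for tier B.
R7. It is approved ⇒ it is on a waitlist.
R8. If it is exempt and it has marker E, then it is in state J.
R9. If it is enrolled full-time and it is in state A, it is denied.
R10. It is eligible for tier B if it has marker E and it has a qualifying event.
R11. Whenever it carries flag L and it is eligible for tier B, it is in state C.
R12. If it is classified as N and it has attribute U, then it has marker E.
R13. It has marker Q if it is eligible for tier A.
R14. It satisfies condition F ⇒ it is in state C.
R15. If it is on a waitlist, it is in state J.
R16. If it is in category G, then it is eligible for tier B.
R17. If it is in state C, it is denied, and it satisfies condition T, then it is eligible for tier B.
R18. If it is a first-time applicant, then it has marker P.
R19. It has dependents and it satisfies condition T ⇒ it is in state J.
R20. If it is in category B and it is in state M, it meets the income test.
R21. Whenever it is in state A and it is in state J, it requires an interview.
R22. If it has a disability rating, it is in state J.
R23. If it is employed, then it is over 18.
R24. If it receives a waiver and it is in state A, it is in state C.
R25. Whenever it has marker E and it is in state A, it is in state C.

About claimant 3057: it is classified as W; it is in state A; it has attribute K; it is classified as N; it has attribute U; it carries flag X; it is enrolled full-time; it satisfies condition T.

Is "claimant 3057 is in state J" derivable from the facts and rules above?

By R9 (it is enrolled full-time, it is in state A): it is denied.
By R12 (it is classified as N, it has attribute U): it has marker E.
By R25 (it has marker E, it is in state A): it is in state C.
By R17 (it is in state C, it is denied, it satisfies condition T): it is eligible for tier B.
By R2 (it is eligible for tier B, it has attribute K): it is in category B.
By R5 (it is in category B): it is on a waitlist.
By R15 (it is on a waitlist): it is in state J.

Yes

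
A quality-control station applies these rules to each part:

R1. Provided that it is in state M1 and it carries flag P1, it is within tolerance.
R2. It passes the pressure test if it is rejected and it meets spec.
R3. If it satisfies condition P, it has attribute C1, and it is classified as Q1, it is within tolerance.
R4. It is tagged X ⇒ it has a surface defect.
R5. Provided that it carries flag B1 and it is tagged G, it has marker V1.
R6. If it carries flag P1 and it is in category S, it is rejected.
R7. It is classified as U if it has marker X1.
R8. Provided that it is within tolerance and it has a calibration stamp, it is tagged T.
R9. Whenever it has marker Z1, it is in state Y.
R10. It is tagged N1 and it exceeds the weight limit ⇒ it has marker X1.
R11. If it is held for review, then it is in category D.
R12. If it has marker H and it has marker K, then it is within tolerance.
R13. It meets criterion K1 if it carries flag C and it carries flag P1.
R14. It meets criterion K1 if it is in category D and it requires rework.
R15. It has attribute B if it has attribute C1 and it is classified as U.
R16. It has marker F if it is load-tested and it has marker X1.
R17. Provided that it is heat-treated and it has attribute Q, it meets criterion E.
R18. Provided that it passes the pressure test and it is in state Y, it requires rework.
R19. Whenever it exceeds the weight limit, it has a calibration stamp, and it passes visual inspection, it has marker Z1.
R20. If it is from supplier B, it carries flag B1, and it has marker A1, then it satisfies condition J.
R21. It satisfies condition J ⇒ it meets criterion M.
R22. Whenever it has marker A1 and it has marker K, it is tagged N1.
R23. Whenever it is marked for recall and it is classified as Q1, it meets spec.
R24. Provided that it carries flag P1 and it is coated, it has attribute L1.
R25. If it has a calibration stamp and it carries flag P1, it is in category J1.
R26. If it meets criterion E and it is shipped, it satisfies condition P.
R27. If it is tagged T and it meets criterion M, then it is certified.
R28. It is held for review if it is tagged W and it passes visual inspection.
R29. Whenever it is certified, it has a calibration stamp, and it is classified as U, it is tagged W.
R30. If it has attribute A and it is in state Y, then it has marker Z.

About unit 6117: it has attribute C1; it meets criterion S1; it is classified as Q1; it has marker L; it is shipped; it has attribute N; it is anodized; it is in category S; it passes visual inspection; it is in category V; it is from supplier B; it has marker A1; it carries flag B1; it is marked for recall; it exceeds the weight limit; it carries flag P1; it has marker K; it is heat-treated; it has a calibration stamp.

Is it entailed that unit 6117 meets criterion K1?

Forward chaining from the given facts derives: is rejected, has marker Z1, satisfies condition J, meets criterion M, is tagged N1, meets spec, is in category J1, passes the pressure test, is in state Y, has marker X1, requires rework, is classified as U, has attribute B.
Rules concluding "it meets criterion K1": R13 needs "it carries flag C"; R14 needs "it is in category D" — none of these are established.

No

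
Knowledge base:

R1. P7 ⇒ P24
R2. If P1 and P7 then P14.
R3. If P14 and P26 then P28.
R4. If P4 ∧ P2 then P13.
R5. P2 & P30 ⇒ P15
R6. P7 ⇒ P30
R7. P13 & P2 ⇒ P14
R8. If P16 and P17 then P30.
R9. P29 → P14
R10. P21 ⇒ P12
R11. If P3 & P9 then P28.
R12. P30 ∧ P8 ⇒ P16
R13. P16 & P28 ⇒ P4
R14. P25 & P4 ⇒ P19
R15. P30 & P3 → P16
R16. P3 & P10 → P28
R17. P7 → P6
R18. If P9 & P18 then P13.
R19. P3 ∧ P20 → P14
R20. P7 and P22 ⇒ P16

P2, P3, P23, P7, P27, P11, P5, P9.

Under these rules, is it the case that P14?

Yes

P30  (by R6: P7)
P28  (by R11: P3, P9)
P16  (by R15: P30, P3)
P4  (by R13: P16, P28)
P13  (by R4: P4, P2)
P14  (by R7: P13, P2)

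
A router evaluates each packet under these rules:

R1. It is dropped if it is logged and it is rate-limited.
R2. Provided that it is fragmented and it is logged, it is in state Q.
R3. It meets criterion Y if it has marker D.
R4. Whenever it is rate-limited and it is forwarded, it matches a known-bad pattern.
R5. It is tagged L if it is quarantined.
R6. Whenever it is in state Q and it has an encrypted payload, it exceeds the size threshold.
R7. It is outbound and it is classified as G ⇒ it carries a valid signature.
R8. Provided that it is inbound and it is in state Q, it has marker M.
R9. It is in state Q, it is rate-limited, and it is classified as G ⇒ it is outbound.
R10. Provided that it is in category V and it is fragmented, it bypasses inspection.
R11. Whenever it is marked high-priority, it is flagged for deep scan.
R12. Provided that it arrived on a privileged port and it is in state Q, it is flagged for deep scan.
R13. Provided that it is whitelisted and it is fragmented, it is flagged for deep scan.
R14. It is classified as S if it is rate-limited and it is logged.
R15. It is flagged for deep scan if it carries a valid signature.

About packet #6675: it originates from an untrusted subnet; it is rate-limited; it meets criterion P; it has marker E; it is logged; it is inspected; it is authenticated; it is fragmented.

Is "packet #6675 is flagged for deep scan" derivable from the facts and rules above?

No

Forward chaining from the given facts derives: is dropped, is in state Q, is classified as S.
Rules concluding "it is flagged for deep scan": R11 needs "it is marked high-priority"; R12 needs "it arrived on a privileged port"; R13 needs "it is whitelisted"; R15 needs "it carries a valid signature" — none of these are established.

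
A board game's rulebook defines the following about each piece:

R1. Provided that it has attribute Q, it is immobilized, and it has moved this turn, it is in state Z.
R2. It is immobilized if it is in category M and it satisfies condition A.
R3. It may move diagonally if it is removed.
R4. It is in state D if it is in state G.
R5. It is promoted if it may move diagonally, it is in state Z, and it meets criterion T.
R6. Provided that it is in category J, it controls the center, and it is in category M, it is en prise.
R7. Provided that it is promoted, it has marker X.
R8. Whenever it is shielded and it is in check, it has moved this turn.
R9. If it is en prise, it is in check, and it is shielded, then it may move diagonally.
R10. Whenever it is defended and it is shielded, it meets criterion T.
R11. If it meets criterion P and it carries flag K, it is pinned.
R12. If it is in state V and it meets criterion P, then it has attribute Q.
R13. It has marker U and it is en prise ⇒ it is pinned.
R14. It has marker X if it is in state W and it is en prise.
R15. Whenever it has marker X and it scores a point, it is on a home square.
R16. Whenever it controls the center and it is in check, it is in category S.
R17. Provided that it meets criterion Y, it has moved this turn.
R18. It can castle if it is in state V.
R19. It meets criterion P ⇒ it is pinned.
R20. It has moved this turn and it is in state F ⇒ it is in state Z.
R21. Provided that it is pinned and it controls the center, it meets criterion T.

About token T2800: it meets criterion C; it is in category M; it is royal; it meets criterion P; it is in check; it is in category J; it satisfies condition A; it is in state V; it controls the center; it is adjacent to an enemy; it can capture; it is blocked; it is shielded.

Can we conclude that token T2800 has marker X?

By R2 (it is in category M, it satisfies condition A): it is immobilized.
By R6 (it is in category J, it controls the center, it is in category M): it is en prise.
By R8 (it is shielded, it is in check): it has moved this turn.
By R9 (it is en prise, it is in check, it is shielded): it may move diagonally.
By R12 (it is in state V, it meets criterion P): it has attribute Q.
By R19 (it meets criterion P): it is pinned.
By R21 (it is pinned, it controls the center): it meets criterion T.
By R1 (it has attribute Q, it is immobilized, it has moved this turn): it is in state Z.
By R5 (it may move diagonally, it is in state Z, it meets criterion T): it is promoted.
By R7 (it is promoted): it has marker X.

Yes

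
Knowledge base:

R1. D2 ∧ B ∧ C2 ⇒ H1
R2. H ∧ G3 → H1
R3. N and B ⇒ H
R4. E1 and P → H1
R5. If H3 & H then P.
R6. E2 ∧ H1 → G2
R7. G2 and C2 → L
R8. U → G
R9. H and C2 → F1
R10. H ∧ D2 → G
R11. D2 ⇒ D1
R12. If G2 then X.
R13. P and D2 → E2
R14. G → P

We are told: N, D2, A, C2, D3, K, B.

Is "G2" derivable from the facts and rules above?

Yes

H1  (by R1: D2, B, C2)
H  (by R3: N, B)
G  (by R10: H, D2)
P  (by R14: G)
E2  (by R13: P, D2)
G2  (by R6: E2, H1)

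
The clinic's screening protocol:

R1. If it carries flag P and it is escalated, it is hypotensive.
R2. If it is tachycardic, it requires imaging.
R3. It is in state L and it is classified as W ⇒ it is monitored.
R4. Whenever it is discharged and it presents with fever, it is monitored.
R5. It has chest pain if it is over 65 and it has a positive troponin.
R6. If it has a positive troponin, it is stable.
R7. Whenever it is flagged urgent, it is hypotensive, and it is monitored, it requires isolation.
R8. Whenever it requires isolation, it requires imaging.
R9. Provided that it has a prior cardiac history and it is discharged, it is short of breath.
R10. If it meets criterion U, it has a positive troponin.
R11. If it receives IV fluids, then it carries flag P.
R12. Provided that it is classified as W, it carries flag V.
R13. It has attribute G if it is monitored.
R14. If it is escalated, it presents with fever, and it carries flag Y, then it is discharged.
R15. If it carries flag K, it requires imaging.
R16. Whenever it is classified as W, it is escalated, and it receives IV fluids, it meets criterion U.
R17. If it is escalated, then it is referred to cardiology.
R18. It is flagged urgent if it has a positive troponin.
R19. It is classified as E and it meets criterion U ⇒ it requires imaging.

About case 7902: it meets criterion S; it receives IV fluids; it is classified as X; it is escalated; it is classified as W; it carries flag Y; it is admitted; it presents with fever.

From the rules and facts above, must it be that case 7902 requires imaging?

By R11 (it receives IV fluids): it carries flag P.
By R14 (it is escalated, it presents with fever, it carries flag Y): it is discharged.
By R16 (it is classified as W, it is escalated, it receives IV fluids): it meets criterion U.
By R1 (it carries flag P, it is escalated): it is hypotensive.
By R4 (it is discharged, it presents with fever): it is monitored.
By R10 (it meets criterion U): it has a positive troponin.
By R18 (it has a positive troponin): it is flagged urgent.
By R7 (it is flagged urgent, it is hypotensive, it is monitored): it requires isolation.
By R8 (it requires isolation): it requires imaging.

Yes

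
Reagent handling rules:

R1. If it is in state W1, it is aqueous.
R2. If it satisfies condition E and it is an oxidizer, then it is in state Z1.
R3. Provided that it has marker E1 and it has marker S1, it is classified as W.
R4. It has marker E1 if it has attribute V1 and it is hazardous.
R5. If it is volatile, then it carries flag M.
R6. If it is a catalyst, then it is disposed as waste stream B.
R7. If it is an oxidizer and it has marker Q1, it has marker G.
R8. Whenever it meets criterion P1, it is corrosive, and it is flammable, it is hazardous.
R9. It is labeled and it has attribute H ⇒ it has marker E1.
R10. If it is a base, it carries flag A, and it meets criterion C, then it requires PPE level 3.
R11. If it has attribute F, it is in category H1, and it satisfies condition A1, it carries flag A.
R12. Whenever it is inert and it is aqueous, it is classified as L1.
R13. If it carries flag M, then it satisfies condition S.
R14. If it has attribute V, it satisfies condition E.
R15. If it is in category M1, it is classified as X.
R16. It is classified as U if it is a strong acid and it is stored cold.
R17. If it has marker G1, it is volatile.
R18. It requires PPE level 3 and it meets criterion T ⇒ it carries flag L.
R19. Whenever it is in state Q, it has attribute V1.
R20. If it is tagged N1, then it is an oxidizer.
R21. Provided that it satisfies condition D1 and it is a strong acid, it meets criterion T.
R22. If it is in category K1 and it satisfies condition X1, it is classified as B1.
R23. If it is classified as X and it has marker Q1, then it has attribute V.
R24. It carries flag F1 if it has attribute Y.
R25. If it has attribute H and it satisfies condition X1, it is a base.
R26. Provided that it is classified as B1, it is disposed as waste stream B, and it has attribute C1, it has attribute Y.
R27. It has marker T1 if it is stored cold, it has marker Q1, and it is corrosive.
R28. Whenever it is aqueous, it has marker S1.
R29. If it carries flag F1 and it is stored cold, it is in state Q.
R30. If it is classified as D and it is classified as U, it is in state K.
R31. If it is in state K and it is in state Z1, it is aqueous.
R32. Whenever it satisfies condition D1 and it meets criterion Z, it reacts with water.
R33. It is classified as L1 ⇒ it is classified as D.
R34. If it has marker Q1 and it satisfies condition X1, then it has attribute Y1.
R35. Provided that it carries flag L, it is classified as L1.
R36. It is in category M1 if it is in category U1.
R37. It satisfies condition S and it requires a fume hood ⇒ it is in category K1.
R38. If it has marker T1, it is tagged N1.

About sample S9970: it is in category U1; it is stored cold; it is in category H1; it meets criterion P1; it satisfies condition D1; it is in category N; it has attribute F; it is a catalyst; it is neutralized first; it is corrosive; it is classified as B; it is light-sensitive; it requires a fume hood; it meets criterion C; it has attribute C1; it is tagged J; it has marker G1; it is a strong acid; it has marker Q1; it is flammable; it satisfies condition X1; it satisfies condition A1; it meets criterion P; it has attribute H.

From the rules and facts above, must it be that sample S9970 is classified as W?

Yes

By R6 (it is a catalyst): it is disposed as waste stream B.
By R8 (it meets criterion P1, it is corrosive, it is flammable): it is hazardous.
By R11 (it has attribute F, it is in category H1, it satisfies condition A1): it carries flag A.
By R16 (it is a strong acid, it is stored cold): it is classified as U.
By R17 (it has marker G1): it is volatile.
By R21 (it satisfies condition D1, it is a strong acid): it meets criterion T.
By R25 (it has attribute H, it satisfies condition X1): it is a base.
By R27 (it is stored cold, it has marker Q1, it is corrosive): it has marker T1.
By R36 (it is in category U1): it is in category M1.
By R38 (it has marker T1): it is tagged N1.
By R5 (it is volatile): it carries flag M.
By R10 (it is a base, it carries flag A, it meets criterion C): it requires PPE level 3.
By R13 (it carries flag M): it satisfies condition S.
By R15 (it is in category M1): it is classified as X.
By R18 (it requires PPE level 3, it meets criterion T): it carries flag L.
By R20 (it is tagged N1): it is an oxidizer.
By R23 (it is classified as X, it has marker Q1): it has attribute V.
By R35 (it carries flag L): it is classified as L1.
By R37 (it satisfies condition S, it requires a fume hood): it is in category K1.
By R14 (it has attribute V): it satisfies condition E.
By R22 (it is in category K1, it satisfies condition X1): it is classified as B1.
By R26 (it is classified as B1, it is disposed as waste stream B, it has attribute C1): it has attribute Y.
By R33 (it is classified as L1): it is classified as D.
By R2 (it satisfies condition E, it is an oxidizer): it is in state Z1.
By R24 (it has attribute Y): it carries flag F1.
By R29 (it carries flag F1, it is stored cold): it is in state Q.
By R30 (it is classified as D, it is classified as U): it is in state K.
By R31 (it is in state K, it is in state Z1): it is aqueous.
By R19 (it is in state Q): it has attribute V1.
By R28 (it is aqueous): it has marker S1.
By R4 (it has attribute V1, it is hazardous): it has marker E1.
By R3 (it has marker E1, it has marker S1): it is classified as W.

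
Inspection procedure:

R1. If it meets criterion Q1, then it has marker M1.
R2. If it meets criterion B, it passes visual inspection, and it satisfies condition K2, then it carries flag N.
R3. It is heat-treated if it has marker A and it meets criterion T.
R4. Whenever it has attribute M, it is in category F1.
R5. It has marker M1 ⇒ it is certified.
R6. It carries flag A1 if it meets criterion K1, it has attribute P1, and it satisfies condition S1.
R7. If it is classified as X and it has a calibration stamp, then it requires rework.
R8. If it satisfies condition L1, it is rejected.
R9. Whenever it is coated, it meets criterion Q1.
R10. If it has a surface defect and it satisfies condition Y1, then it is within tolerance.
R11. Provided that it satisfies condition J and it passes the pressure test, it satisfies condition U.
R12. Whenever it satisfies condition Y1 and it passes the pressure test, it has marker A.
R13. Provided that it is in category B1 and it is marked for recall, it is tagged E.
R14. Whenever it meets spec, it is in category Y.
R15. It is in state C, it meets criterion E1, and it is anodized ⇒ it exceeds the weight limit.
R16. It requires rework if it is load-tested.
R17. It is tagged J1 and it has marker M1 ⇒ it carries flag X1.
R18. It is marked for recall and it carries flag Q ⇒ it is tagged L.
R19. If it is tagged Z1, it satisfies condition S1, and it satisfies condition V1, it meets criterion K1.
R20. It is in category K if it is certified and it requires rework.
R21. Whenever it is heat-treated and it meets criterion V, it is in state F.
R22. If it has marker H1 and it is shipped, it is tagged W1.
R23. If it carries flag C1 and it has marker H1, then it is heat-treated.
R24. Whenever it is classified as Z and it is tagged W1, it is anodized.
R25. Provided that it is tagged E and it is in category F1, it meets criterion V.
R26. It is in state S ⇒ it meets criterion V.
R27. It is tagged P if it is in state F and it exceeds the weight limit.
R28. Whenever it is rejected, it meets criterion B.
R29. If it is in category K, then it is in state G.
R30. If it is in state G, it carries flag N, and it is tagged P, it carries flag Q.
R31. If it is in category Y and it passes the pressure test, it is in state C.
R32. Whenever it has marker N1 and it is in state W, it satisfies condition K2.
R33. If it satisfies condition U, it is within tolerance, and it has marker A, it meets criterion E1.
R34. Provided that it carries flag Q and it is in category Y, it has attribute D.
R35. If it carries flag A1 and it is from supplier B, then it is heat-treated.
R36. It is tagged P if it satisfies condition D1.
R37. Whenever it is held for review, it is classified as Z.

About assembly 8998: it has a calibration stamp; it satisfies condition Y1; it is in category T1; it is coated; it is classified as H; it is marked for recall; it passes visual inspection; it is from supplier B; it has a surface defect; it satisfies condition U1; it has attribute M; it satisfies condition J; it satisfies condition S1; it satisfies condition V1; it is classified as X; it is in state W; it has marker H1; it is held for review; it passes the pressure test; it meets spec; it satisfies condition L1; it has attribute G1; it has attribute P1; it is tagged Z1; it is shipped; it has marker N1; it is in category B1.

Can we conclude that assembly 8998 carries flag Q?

Yes

By R4 (it has attribute M): it is in category F1.
By R7 (it is classified as X, it has a calibration stamp): it requires rework.
By R8 (it satisfies condition L1): it is rejected.
By R9 (it is coated): it meets criterion Q1.
By R10 (it has a surface defect, it satisfies condition Y1): it is within tolerance.
By R11 (it satisfies condition J, it passes the pressure test): it satisfies condition U.
By R12 (it satisfies condition Y1, it passes the pressure test): it has marker A.
By R13 (it is in category B1, it is marked for recall): it is tagged E.
By R14 (it meets spec): it is in category Y.
By R19 (it is tagged Z1, it satisfies condition S1, it satisfies condition V1): it meets criterion K1.
By R22 (it has marker H1, it is shipped): it is tagged W1.
By R25 (it is tagged E, it is in category F1): it meets criterion V.
By R28 (it is rejected): it meets criterion B.
By R31 (it is in category Y, it passes the pressure test): it is in state C.
By R32 (it has marker N1, it is in state W): it satisfies condition K2.
By R33 (it satisfies condition U, it is within tolerance, it has marker A): it meets criterion E1.
By R37 (it is held for review): it is classified as Z.
By R1 (it meets criterion Q1): it has marker M1.
By R2 (it meets criterion B, it passes visual inspection, it satisfies condition K2): it carries flag N.
By R5 (it has marker M1): it is certified.
By R6 (it meets criterion K1, it has attribute P1, it satisfies condition S1): it carries flag A1.
By R20 (it is certified, it requires rework): it is in category K.
By R24 (it is classified as Z, it is tagged W1): it is anodized.
By R29 (it is in category K): it is in state G.
By R35 (it carries flag A1, it is from supplier B): it is heat-treated.
By R15 (it is in state C, it meets criterion E1, it is anodized): it exceeds the weight limit.
By R21 (it is heat-treated, it meets criterion V): it is in state F.
By R27 (it is in state F, it exceeds the weight limit): it is tagged P.
By R30 (it is in state G, it carries flag N, it is tagged P): it carries flag Q.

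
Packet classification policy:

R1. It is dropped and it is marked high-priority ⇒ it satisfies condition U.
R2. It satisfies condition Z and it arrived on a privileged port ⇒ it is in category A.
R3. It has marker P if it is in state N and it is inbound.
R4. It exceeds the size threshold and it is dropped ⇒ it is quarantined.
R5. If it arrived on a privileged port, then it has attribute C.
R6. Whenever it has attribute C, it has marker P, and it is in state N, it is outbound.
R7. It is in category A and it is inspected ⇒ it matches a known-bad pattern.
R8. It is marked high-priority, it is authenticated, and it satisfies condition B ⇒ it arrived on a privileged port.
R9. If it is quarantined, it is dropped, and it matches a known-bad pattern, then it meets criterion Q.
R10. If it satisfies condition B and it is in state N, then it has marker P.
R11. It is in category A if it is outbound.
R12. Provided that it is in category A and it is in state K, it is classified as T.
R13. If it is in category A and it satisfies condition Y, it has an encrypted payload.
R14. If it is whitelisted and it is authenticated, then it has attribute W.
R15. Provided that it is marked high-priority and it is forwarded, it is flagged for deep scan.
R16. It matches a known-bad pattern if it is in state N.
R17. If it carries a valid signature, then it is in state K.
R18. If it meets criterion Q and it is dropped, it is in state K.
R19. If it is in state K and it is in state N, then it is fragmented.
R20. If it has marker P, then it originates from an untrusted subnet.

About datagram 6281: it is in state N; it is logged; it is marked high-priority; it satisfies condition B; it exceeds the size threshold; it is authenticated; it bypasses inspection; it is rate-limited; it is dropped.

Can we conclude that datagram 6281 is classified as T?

Yes

By R4 (it exceeds the size threshold, it is dropped): it is quarantined.
By R8 (it is marked high-priority, it is authenticated, it satisfies condition B): it arrived on a privileged port.
By R10 (it satisfies condition B, it is in state N): it has marker P.
By R16 (it is in state N): it matches a known-bad pattern.
By R5 (it arrived on a privileged port): it has attribute C.
By R6 (it has attribute C, it has marker P, it is in state N): it is outbound.
By R9 (it is quarantined, it is dropped, it matches a known-bad pattern): it meets criterion Q.
By R11 (it is outbound): it is in category A.
By R18 (it meets criterion Q, it is dropped): it is in state K.
By R12 (it is in category A, it is in state K): it is classified as T.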